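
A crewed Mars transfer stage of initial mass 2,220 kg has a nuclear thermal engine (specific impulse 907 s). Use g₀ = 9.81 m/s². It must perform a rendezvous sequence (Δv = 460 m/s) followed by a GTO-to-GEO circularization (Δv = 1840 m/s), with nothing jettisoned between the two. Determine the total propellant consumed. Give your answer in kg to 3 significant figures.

v_e = Isp · g₀ = 907 × 9.81 = 8897.7 m/s.
After the first burn: m = 2220 × exp(−460/8897.7) = 2220 × 0.94961 = 2,108.13 kg.
After the second burn: m = 2,108.13 × exp(−1840/8897.7) = 2,108.13 × 0.81319 = 1,714.31 kg.
Total propellant = m₀ − m_final = 2220 − 1,714.31 = 505.69 kg.

total propellant consumed ≈ 506 kg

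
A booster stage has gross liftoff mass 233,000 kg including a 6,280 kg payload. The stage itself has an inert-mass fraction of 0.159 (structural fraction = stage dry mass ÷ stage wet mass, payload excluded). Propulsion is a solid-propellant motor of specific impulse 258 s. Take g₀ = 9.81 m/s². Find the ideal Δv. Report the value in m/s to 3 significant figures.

Δv ≈ 4320 m/s

Stage wet mass = m₀ − payload = 233,000 − 6,280 = 226,720 kg.
Stage dry mass = ε × stage wet mass = 0.159 × 226,720 = 36,048.5 kg.
Burnout mass m_f = stage dry + payload = 36,048.5 + 6,280 = 42,328.5 kg.
v_e = Isp · g₀ = 258 × 9.81 = 2531.0 m/s.
Δv = v_e · ln(233,000/42,328.5) = 2531.0 × ln(5.505) = 2531.0 × 1.7056 ≈ 4317 m/s.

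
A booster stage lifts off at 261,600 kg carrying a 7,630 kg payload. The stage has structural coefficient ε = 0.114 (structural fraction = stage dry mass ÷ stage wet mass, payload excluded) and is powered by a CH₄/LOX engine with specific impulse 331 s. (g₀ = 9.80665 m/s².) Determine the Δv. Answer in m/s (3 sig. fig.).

Stage wet mass = m₀ − payload = 261,600 − 7,630 = 253,970 kg.
Stage dry mass = ε × stage wet mass = 0.114 × 253,970 = 28,952.6 kg.
Burnout mass m_f = stage dry + payload = 28,952.6 + 7,630 = 36,582.6 kg.
v_e = Isp · g₀ = 331 × 9.80665 = 3246.0 m/s.
From the ideal rocket equation, Δv = v_e · ln(261,600/36,582.6) = 3246.0 × ln(7.151) = 3246.0 × 1.9672 ≈ 6386 m/s.

Δv ≈ 6390 m/s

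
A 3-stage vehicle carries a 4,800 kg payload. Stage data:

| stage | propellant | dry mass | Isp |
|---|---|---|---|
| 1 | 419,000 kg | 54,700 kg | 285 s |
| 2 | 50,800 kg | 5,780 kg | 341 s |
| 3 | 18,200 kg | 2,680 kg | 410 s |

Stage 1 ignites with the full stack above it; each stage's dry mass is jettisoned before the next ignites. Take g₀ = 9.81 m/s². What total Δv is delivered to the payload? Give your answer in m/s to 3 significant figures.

Ignition mass of stage 1 = 419,000+54,700 + 50,800+5,780 + 18,200+2,680 + 4,800 = 555,960 kg.
Stage 1: m₀ = 555,960 kg, m_f = 555,960 − 419,000 = 136,960 kg; Δv = 285×9.81×ln(4.059) = 2795.9×1.4010 ≈ 3917 m/s.
Stage 2: m₀ = 82,260 kg, m_f = 82,260 − 50,800 = 31,460 kg; Δv = 341×9.81×ln(2.615) = 3345.2×0.9612 ≈ 3215 m/s.
Stage 3: m₀ = 25,680 kg, m_f = 25,680 − 18,200 = 7,480 kg; Δv = 410×9.81×ln(3.433) = 4022.1×1.2335 ≈ 4961 m/s.
Total Δv = 3917 + 3215 + 4961 = 12093 m/s.

Δv ≈ 12100 m/s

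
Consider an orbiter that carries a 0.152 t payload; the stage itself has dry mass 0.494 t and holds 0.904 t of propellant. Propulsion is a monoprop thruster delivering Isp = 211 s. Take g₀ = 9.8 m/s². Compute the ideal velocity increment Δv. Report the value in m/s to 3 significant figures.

Δv ≈ 1810 m/s

v_e = Isp · g₀ = 211 × 9.8 = 2067.8 m/s.
m₀ = payload + dry + propellant = 0.152 + 0.494 + 0.904 = 1.55 t.
m_f = payload + dry = 0.152 + 0.494 = 0.646 t.
From the ideal rocket equation, Δv = v_e · ln(m₀/m_f) = 2067.8 × ln(2.399) = 2067.8 × 0.8752 ≈ 1809.8 m/s.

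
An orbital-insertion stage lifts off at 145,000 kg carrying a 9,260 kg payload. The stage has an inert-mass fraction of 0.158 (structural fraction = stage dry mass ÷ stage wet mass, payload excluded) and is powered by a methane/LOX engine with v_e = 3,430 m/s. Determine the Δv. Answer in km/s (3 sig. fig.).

Stage wet mass = m₀ − payload = 145,000 − 9,260 = 135,740 kg.
Stage dry mass = ε × stage wet mass = 0.158 × 135,740 = 21,446.9 kg.
Burnout mass m_f = stage dry + payload = 21,446.9 + 9,260 = 30,706.9 kg.
From the ideal rocket equation, Δv = v_e · ln(145,000/30,706.9) = 3430.0 × ln(4.722) = 3430.0 × 1.5522 ≈ 5324 m/s.

Δv ≈ 5.32 km/s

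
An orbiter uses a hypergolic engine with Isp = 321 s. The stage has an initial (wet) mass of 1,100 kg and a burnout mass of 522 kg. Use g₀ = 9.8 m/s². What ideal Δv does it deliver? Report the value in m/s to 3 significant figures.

Δv ≈ 2340 m/s

v_e = Isp · g₀ = 321 × 9.8 = 3145.8 m/s.
Using Δv = v_e ln(m₀/m_f): Δv = v_e · ln(m₀/m_f) = 3145.8 × ln(2.107) = 3145.8 × 0.7454 ≈ 2344.9 m/s.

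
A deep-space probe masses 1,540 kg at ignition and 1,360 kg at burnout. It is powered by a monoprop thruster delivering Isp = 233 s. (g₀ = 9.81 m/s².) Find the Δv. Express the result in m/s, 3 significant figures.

v_e = Isp · g₀ = 233 × 9.81 = 2285.7 m/s.
Using Δv = v_e ln(m₀/m_f): Δv = v_e · ln(m₀/m_f) = 2285.7 × ln(1.132) = 2285.7 × 0.1243 ≈ 284.1 m/s.

Δv ≈ 284 m/s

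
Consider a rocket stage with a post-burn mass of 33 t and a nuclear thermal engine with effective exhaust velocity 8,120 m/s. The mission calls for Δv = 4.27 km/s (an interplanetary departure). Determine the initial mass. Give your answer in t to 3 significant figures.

initial mass ≈ 55.8 t

From the ideal rocket equation, m₀/m_f = exp(Δv / v_e) = exp(4270 / 8120.0) = exp(0.5259) = 1.6919.
m₀ = m_f × 1.6919 = 33 × 1.6919 = 55.8327 t.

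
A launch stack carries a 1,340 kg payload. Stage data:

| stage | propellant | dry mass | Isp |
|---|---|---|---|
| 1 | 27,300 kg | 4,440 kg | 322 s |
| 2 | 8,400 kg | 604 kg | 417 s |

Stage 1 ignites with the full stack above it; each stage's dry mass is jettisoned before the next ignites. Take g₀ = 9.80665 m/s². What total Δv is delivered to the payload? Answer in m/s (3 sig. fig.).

Ignition mass of stage 1 = 27,300+4,440 + 8,400+604 + 1,340 = 42,084 kg.
Stage 1: m₀ = 42,084 kg, m_f = 42,084 − 27,300 = 14,784 kg; Δv = 322×9.80665×ln(2.847) = 3157.7×1.0461 ≈ 3303 m/s.
Stage 2: m₀ = 10,344 kg, m_f = 10,344 − 8,400 = 1,944 kg; Δv = 417×9.80665×ln(5.321) = 4089.4×1.6717 ≈ 6836 m/s.
Total Δv = 3303 + 6836 = 10139 m/s.

Δv ≈ 10100 m/s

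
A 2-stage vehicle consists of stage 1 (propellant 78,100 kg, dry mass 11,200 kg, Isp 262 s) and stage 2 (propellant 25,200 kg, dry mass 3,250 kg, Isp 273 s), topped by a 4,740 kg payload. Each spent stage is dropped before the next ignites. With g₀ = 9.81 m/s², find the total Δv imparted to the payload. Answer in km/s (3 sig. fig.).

Ignition mass of stage 1 = 78,100+11,200 + 25,200+3,250 + 4,740 = 122,490 kg.
Stage 1: m₀ = 122,490 kg, m_f = 122,490 − 78,100 = 44,390 kg; Δv = 262×9.81×ln(2.759) = 2570.2×1.0150 ≈ 2609 m/s.
Stage 2: m₀ = 33,190 kg, m_f = 33,190 − 25,200 = 7,990 kg; Δv = 273×9.81×ln(4.154) = 2678.1×1.4241 ≈ 3814 m/s.
Total Δv = 2609 + 3814 = 6423 m/s.

Δv ≈ 6.42 km/s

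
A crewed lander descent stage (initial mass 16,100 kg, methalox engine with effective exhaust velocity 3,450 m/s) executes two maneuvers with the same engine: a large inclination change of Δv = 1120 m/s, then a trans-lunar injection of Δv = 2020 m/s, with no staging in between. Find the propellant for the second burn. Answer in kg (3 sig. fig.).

propellant for the second burn ≈ 5160 kg

After the first burn: m = 16100 × exp(−1120/3450.0) = 16100 × 0.72279 = 11,636.9 kg.
After the second burn: m = 11,636.9 × exp(−2020/3450.0) = 11,636.9 × 0.55682 = 6,479.66 kg.
Second-burn propellant = 11,636.9 − 6,479.66 = 5,157.24 kg.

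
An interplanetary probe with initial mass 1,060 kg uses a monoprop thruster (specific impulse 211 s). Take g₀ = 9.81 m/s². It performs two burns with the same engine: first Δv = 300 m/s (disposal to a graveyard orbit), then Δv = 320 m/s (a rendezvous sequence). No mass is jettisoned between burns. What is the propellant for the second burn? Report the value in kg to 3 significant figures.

v_e = Isp · g₀ = 211 × 9.81 = 2069.9 m/s.
After the first burn: m = 1060 × exp(−300/2069.9) = 1060 × 0.86508 = 916.985 kg.
After the second burn: m = 916.985 × exp(−320/2069.9) = 916.985 × 0.85676 = 785.636 kg.
Second-burn propellant = 916.985 − 785.636 = 131.349 kg.

propellant for the second burn ≈ 131 kg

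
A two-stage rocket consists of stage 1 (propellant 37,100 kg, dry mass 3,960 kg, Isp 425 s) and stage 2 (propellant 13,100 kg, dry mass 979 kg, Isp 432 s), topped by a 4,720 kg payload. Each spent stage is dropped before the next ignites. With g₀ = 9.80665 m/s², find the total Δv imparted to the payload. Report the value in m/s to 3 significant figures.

Δv ≈ 9090 m/s

Ignition mass of stage 1 = 37,100+3,960 + 13,100+979 + 4,720 = 59,859 kg.
Stage 1: m₀ = 59,859 kg, m_f = 59,859 − 37,100 = 22,759 kg; Δv = 425×9.80665×ln(2.63) = 4167.8×0.9670 ≈ 4030 m/s.
Stage 2: m₀ = 18,799 kg, m_f = 18,799 − 13,100 = 5,699 kg; Δv = 432×9.80665×ln(3.299) = 4236.5×1.1935 ≈ 5056 m/s.
Total Δv = 4030 + 5056 = 9086 m/s.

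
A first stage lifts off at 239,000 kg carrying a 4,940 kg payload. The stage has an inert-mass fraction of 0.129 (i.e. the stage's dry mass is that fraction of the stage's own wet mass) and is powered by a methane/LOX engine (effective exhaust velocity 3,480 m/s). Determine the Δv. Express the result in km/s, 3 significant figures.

Δv ≈ 6.67 km/s

Stage wet mass = m₀ − payload = 239,000 − 4,940 = 234,060 kg.
Stage dry mass = ε × stage wet mass = 0.129 × 234,060 = 30,193.7 kg.
Burnout mass m_f = stage dry + payload = 30,193.7 + 4,940 = 35,133.7 kg.
From the ideal rocket equation, Δv = v_e · ln(239,000/35,133.7) = 3480.0 × ln(6.803) = 3480.0 × 1.9173 ≈ 6672 m/s.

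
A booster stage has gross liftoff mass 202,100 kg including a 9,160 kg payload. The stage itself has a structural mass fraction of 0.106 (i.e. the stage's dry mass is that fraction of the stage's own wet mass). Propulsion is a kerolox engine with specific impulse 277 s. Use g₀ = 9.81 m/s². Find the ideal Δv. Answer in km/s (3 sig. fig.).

Δv ≈ 5.22 km/s

Stage wet mass = m₀ − payload = 202,100 − 9,160 = 192,940 kg.
Stage dry mass = ε × stage wet mass = 0.106 × 192,940 = 20,451.6 kg.
Burnout mass m_f = stage dry + payload = 20,451.6 + 9,160 = 29,611.6 kg.
v_e = Isp · g₀ = 277 × 9.81 = 2717.4 m/s.
Δv = v_e · ln(202,100/29,611.6) = 2717.4 × ln(6.825) = 2717.4 × 1.9206 ≈ 5219 m/s.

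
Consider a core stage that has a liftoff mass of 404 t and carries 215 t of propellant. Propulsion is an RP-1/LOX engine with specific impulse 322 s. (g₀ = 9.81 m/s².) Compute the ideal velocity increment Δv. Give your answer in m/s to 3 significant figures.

Δv ≈ 2400 m/s

v_e = Isp · g₀ = 322 × 9.81 = 3158.8 m/s.
m_f = m₀ − m_prop = 404 − 215 = 189 t.
Using Δv = v_e ln(m₀/m_f): Δv = v_e · ln(m₀/m_f) = 3158.8 × ln(2.138) = 3158.8 × 0.7597 ≈ 2399.7 m/s.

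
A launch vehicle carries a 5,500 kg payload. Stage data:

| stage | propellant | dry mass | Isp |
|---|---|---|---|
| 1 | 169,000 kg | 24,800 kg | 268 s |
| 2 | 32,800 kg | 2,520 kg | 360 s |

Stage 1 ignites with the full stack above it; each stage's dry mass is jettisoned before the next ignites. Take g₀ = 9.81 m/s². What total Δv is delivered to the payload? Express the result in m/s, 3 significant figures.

Δv ≈ 9100 m/s

Ignition mass of stage 1 = 169,000+24,800 + 32,800+2,520 + 5,500 = 234,620 kg.
Stage 1: m₀ = 234,620 kg, m_f = 234,620 − 169,000 = 65,620 kg; Δv = 268×9.81×ln(3.575) = 2629.1×1.2741 ≈ 3350 m/s.
Stage 2: m₀ = 40,820 kg, m_f = 40,820 − 32,800 = 8,020 kg; Δv = 360×9.81×ln(5.09) = 3531.6×1.6272 ≈ 5747 m/s.
Total Δv = 3350 + 5747 = 9097 m/s.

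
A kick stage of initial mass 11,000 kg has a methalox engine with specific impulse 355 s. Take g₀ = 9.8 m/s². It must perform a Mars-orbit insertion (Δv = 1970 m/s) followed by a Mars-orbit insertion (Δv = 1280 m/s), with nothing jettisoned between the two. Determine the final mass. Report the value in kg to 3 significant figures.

final mass ≈ 4320 kg

v_e = Isp · g₀ = 355 × 9.8 = 3479.0 m/s.
After the first burn: m = 11000 × exp(−1970/3479.0) = 11000 × 0.56765 = 6,244.15 kg.
After the second burn: m = 6,244.15 × exp(−1280/3479.0) = 6,244.15 × 0.69217 = 4,322.01 kg.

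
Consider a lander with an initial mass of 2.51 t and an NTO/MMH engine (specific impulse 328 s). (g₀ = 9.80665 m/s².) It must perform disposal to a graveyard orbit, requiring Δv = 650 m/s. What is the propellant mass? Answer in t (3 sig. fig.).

propellant mass ≈ 0.459 t

v_e = Isp · g₀ = 328 × 9.80665 = 3216.6 m/s.
Rocket equation: m₀/m_f = exp(Δv / v_e) = exp(650 / 3216.6) = exp(0.2021) = 1.2239.
m_f = 2.51 / 1.2239 = 2.05082 t, so propellant = m₀ − m_f = 2.51 − 2.05082 = 0.45918 t.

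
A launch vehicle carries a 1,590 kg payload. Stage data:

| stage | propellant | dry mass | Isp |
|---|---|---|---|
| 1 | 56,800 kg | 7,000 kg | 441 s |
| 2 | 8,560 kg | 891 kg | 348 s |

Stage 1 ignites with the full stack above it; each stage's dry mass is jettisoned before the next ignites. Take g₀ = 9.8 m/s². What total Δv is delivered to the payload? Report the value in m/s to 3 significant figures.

Ignition mass of stage 1 = 56,800+7,000 + 8,560+891 + 1,590 = 74,841 kg.
Stage 1: m₀ = 74,841 kg, m_f = 74,841 − 56,800 = 18,041 kg; Δv = 441×9.8×ln(4.148) = 4321.8×1.4227 ≈ 6149 m/s.
Stage 2: m₀ = 11,041 kg, m_f = 11,041 − 8,560 = 2,481 kg; Δv = 348×9.8×ln(4.45) = 3410.4×1.4930 ≈ 5092 m/s.
Total Δv = 6149 + 5092 = 11241 m/s.

Δv ≈ 11200 m/s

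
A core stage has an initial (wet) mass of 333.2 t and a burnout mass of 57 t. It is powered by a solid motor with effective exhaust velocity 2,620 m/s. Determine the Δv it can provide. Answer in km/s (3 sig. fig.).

From the ideal rocket equation, Δv = v_e · ln(m₀/m_f) = 2620.0 × ln(5.846) = 2620.0 × 1.7657 ≈ 4626.1 m/s.

Δv ≈ 4.63 km/s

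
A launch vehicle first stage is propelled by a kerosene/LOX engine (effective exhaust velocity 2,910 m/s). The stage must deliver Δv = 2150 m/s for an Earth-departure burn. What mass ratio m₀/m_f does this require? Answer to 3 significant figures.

mass ratio ≈ 2.09

Using Δv = v_e ln(m₀/m_f): m₀/m_f = exp(Δv / v_e) = exp(2150 / 2910.0) = exp(0.7388) = 2.0935.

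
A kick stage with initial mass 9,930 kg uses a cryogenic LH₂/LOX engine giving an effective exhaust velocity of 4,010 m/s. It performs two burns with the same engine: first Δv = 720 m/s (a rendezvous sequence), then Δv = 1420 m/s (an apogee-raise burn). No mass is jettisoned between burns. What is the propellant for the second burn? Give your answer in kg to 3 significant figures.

After the first burn: m = 9930 × exp(−720/4010.0) = 9930 × 0.83565 = 8,298 kg.
After the second burn: m = 8,298 × exp(−1420/4010.0) = 8,298 × 0.70179 = 5,823.45 kg.
Second-burn propellant = 8,298 − 5,823.45 = 2,474.55 kg.

propellant for the second burn ≈ 2470 kg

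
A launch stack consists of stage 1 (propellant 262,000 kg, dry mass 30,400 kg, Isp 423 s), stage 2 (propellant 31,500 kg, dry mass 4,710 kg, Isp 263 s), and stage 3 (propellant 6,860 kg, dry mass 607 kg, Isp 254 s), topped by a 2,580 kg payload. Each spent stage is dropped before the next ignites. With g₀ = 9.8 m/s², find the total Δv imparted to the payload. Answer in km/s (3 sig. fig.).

Ignition mass of stage 1 = 262,000+30,400 + 31,500+4,710 + 6,860+607 + 2,580 = 338,657 kg.
Stage 1: m₀ = 338,657 kg, m_f = 338,657 − 262,000 = 76,657 kg; Δv = 423×9.8×ln(4.418) = 4145.4×1.4856 ≈ 6159 m/s.
Stage 2: m₀ = 46,257 kg, m_f = 46,257 − 31,500 = 14,757 kg; Δv = 263×9.8×ln(3.135) = 2577.4×1.1425 ≈ 2945 m/s.
Stage 3: m₀ = 10,047 kg, m_f = 10,047 − 6,860 = 3,187 kg; Δv = 254×9.8×ln(3.152) = 2489.2×1.1482 ≈ 2858 m/s.
Total Δv = 6159 + 2945 + 2858 = 11962 m/s.

Δv ≈ 12.0 km/s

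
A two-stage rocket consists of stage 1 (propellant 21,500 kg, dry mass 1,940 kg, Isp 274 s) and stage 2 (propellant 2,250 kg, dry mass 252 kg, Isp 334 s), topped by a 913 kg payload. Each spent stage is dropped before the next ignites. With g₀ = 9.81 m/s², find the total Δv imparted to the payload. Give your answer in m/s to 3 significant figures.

Δv ≈ 7860 m/s

Ignition mass of stage 1 = 21,500+1,940 + 2,250+252 + 913 = 26,855 kg.
Stage 1: m₀ = 26,855 kg, m_f = 26,855 − 21,500 = 5,355 kg; Δv = 274×9.81×ln(5.015) = 2687.9×1.6124 ≈ 4334 m/s.
Stage 2: m₀ = 3,415 kg, m_f = 3,415 − 2,250 = 1,165 kg; Δv = 334×9.81×ln(2.931) = 3276.5×1.0755 ≈ 3524 m/s.
Total Δv = 4334 + 3524 = 7858 m/s.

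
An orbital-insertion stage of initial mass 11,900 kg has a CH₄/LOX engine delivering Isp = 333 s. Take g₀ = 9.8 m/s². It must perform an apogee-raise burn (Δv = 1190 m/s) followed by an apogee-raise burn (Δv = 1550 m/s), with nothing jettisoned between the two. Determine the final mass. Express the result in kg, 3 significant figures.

v_e = Isp · g₀ = 333 × 9.8 = 3263.4 m/s.
After the first burn: m = 11900 × exp(−1190/3263.4) = 11900 × 0.69444 = 8,263.84 kg.
After the second burn: m = 8,263.84 × exp(−1550/3263.4) = 8,263.84 × 0.62191 = 5,139.36 kg.

final mass ≈ 5140 kg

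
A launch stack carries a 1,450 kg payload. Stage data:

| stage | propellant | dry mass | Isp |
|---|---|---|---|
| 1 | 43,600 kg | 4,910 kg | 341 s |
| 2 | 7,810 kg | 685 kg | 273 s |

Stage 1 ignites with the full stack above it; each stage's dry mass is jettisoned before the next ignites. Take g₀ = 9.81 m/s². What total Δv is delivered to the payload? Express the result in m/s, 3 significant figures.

Ignition mass of stage 1 = 43,600+4,910 + 7,810+685 + 1,450 = 58,455 kg.
Stage 1: m₀ = 58,455 kg, m_f = 58,455 − 43,600 = 14,855 kg; Δv = 341×9.81×ln(3.935) = 3345.2×1.3699 ≈ 4583 m/s.
Stage 2: m₀ = 9,945 kg, m_f = 9,945 − 7,810 = 2,135 kg; Δv = 273×9.81×ln(4.658) = 2678.1×1.5386 ≈ 4121 m/s.
Total Δv = 4583 + 4121 = 8704 m/s.

Δv ≈ 8700 m/s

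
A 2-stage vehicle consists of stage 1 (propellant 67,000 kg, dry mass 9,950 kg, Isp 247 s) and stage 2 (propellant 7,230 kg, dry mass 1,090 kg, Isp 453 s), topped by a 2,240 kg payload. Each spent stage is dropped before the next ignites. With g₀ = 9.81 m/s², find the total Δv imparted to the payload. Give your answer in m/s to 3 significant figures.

Ignition mass of stage 1 = 67,000+9,950 + 7,230+1,090 + 2,240 = 87,510 kg.
Stage 1: m₀ = 87,510 kg, m_f = 87,510 − 67,000 = 20,510 kg; Δv = 247×9.81×ln(4.267) = 2423.1×1.4508 ≈ 3515 m/s.
Stage 2: m₀ = 10,560 kg, m_f = 10,560 − 7,230 = 3,330 kg; Δv = 453×9.81×ln(3.171) = 4443.9×1.1541 ≈ 5129 m/s.
Total Δv = 3515 + 5129 = 8644 m/s.

Δv ≈ 8640 m/s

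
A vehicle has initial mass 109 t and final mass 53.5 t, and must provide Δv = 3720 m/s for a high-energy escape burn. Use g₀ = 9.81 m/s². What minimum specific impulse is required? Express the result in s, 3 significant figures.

Isp ≈ 533 s

ln(m₀/m_f) = ln(109000/53500) = ln(2.037) = 0.7117.
v_e = Δv / ln(m₀/m_f) = 3720 / 0.7117 = 5227.2 m/s.
Isp = v_e / g₀ = 5227.2 / 9.81 = 532.8 s.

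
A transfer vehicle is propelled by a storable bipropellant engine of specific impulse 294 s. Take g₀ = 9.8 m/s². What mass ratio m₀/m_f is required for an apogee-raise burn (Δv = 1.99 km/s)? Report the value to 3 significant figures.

mass ratio ≈ 2.00

v_e = Isp · g₀ = 294 × 9.8 = 2881.2 m/s.
Using Δv = v_e ln(m₀/m_f): m₀/m_f = exp(Δv / v_e) = exp(1990 / 2881.2) = exp(0.6907) = 1.9951.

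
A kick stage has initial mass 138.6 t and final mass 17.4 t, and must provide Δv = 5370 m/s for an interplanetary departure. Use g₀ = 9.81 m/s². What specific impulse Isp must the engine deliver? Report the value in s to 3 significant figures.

ln(m₀/m_f) = ln(138600/17400) = ln(7.966) = 2.0751.
v_e = Δv / ln(m₀/m_f) = 5370 / 2.0751 = 2587.8 m/s.
Isp = v_e / g₀ = 2587.8 / 9.81 = 263.8 s.

Isp ≈ 264 s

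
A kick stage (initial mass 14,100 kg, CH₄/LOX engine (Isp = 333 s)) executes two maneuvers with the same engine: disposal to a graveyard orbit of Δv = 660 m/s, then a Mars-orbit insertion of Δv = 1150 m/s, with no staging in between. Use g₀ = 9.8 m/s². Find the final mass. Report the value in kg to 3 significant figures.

v_e = Isp · g₀ = 333 × 9.8 = 3263.4 m/s.
After the first burn: m = 14100 × exp(−660/3263.4) = 14100 × 0.81690 = 11,518.3 kg.
After the second burn: m = 11,518.3 × exp(−1150/3263.4) = 11,518.3 × 0.70300 = 8,097.36 kg.

final mass ≈ 8100 kg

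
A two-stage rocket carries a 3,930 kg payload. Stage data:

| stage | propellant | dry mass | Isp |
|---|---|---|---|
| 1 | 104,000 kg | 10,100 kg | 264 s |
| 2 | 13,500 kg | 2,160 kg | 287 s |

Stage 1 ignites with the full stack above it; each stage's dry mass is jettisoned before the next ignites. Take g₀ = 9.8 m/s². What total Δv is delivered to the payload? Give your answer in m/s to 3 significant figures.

Δv ≈ 7180 m/s

Ignition mass of stage 1 = 104,000+10,100 + 13,500+2,160 + 3,930 = 133,690 kg.
Stage 1: m₀ = 133,690 kg, m_f = 133,690 − 104,000 = 29,690 kg; Δv = 264×9.8×ln(4.503) = 2587.2×1.5047 ≈ 3893 m/s.
Stage 2: m₀ = 19,590 kg, m_f = 19,590 − 13,500 = 6,090 kg; Δv = 287×9.8×ln(3.217) = 2812.6×1.1684 ≈ 3286 m/s.
Total Δv = 3893 + 3286 = 7179 m/s.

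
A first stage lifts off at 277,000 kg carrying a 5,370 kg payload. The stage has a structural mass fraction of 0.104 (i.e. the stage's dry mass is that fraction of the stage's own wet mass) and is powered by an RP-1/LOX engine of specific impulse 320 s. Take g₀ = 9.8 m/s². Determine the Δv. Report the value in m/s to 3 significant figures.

Δv ≈ 6610 m/s

Stage wet mass = m₀ − payload = 277,000 − 5,370 = 271,630 kg.
Stage dry mass = ε × stage wet mass = 0.104 × 271,630 = 28,249.5 kg.
Burnout mass m_f = stage dry + payload = 28,249.5 + 5,370 = 33,619.5 kg.
v_e = Isp · g₀ = 320 × 9.8 = 3136.0 m/s.
Δv = v_e · ln(277,000/33,619.5) = 3136.0 × ln(8.239) = 3136.0 × 2.1089 ≈ 6614 m/s.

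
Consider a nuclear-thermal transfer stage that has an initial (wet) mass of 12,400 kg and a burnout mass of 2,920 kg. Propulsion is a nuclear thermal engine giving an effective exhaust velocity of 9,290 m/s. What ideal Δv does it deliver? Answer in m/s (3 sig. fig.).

Δv = v_e · ln(m₀/m_f) = 9290.0 × ln(4.247) = 9290.0 × 1.4461 ≈ 13434.4 m/s.

Δv ≈ 13400 m/s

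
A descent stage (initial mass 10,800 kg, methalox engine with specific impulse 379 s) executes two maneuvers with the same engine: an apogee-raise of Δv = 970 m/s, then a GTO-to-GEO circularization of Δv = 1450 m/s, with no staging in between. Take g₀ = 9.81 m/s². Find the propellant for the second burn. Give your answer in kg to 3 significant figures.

v_e = Isp · g₀ = 379 × 9.81 = 3718.0 m/s.
After the first burn: m = 10800 × exp(−970/3718.0) = 10800 × 0.77036 = 8,319.89 kg.
After the second burn: m = 8,319.89 × exp(−1450/3718.0) = 8,319.89 × 0.67706 = 5,633.06 kg.
Second-burn propellant = 8,319.89 − 5,633.06 = 2,686.83 kg.

propellant for the second burn ≈ 2690 kg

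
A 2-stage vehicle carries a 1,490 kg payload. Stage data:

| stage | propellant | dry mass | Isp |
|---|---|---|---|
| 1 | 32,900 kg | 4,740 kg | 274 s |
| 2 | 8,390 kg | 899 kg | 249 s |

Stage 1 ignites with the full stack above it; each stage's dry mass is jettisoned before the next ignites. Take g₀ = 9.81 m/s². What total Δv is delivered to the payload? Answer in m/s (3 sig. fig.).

Ignition mass of stage 1 = 32,900+4,740 + 8,390+899 + 1,490 = 48,419 kg.
Stage 1: m₀ = 48,419 kg, m_f = 48,419 − 32,900 = 15,519 kg; Δv = 274×9.81×ln(3.12) = 2687.9×1.1378 ≈ 3058 m/s.
Stage 2: m₀ = 10,779 kg, m_f = 10,779 − 8,390 = 2,389 kg; Δv = 249×9.81×ln(4.512) = 2442.7×1.5067 ≈ 3680 m/s.
Total Δv = 3058 + 3680 = 6738 m/s.

Δv ≈ 6740 m/s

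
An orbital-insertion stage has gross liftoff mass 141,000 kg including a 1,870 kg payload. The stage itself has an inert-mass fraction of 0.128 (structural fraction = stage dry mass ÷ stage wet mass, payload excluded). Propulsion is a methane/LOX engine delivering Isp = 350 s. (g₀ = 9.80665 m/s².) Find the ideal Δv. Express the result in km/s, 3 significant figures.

Δv ≈ 6.76 km/s

Stage wet mass = m₀ − payload = 141,000 − 1,870 = 139,130 kg.
Stage dry mass = ε × stage wet mass = 0.128 × 139,130 = 17,808.6 kg.
Burnout mass m_f = stage dry + payload = 17,808.6 + 1,870 = 19,678.6 kg.
v_e = Isp · g₀ = 350 × 9.80665 = 3432.3 m/s.
Rocket equation: Δv = v_e · ln(141,000/19,678.6) = 3432.3 × ln(7.165) = 3432.3 × 1.9692 ≈ 6759 m/s.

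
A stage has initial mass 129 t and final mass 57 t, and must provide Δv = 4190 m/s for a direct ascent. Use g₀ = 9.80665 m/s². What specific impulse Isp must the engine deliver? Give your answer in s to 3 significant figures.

ln(m₀/m_f) = ln(129000/57000) = ln(2.263) = 0.8168.
From the ideal rocket equation, v_e = Δv / ln(m₀/m_f) = 4190 / 0.8168 = 5130.0 m/s.
Isp = v_e / g₀ = 5130.0 / 9.80665 = 523.1 s.

Isp ≈ 523 s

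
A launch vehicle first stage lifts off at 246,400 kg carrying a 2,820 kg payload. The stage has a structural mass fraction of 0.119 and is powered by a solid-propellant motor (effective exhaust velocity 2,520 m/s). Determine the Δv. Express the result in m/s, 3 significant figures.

Stage wet mass = m₀ − payload = 246,400 − 2,820 = 243,580 kg.
Stage dry mass = ε × stage wet mass = 0.119 × 243,580 = 28,986 kg.
Burnout mass m_f = stage dry + payload = 28,986 + 2,820 = 31,806 kg.
Δv = v_e · ln(246,400/31,806) = 2520.0 × ln(7.747) = 2520.0 × 2.0473 ≈ 5159 m/s.

Δv ≈ 5160 m/s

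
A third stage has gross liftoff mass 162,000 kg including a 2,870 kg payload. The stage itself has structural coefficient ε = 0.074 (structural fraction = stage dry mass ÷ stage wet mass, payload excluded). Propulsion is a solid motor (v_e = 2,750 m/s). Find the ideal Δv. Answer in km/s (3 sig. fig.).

Δv ≈ 6.61 km/s

Stage wet mass = m₀ − payload = 162,000 − 2,870 = 159,130 kg.
Stage dry mass = ε × stage wet mass = 0.074 × 159,130 = 11,775.6 kg.
Burnout mass m_f = stage dry + payload = 11,775.6 + 2,870 = 14,645.6 kg.
Δv = v_e · ln(162,000/14,645.6) = 2750.0 × ln(11.06) = 2750.0 × 2.4035 ≈ 6610 m/s.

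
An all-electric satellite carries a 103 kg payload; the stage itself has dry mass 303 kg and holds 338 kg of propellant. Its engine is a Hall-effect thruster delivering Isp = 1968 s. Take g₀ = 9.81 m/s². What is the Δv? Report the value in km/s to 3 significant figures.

v_e = Isp · g₀ = 1968 × 9.81 = 19306.1 m/s.
m₀ = payload + dry + propellant = 103 + 303 + 338 = 744 kg.
m_f = payload + dry = 103 + 303 = 406 kg.
Using Δv = v_e ln(m₀/m_f): Δv = v_e · ln(m₀/m_f) = 19306.1 × ln(1.833) = 19306.1 × 0.6057 ≈ 11693.5 m/s.

Δv ≈ 11.7 km/s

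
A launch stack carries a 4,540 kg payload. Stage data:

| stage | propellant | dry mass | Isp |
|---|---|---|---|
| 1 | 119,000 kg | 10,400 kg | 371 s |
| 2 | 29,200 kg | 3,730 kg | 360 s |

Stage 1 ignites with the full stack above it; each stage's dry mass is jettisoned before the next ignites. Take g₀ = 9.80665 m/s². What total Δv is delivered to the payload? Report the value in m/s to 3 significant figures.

Δv ≈ 9880 m/s

Ignition mass of stage 1 = 119,000+10,400 + 29,200+3,730 + 4,540 = 166,870 kg.
Stage 1: m₀ = 166,870 kg, m_f = 166,870 − 119,000 = 47,870 kg; Δv = 371×9.80665×ln(3.486) = 3638.3×1.2487 ≈ 4543 m/s.
Stage 2: m₀ = 37,470 kg, m_f = 37,470 − 29,200 = 8,270 kg; Δv = 360×9.80665×ln(4.531) = 3530.4×1.5109 ≈ 5334 m/s.
Total Δv = 4543 + 5334 = 9877 m/s.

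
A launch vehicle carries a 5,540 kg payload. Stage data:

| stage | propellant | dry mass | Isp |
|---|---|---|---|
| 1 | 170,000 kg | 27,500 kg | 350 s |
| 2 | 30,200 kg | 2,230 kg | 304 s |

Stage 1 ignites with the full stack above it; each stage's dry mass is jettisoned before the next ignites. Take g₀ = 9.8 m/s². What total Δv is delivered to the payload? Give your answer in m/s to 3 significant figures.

Ignition mass of stage 1 = 170,000+27,500 + 30,200+2,230 + 5,540 = 235,470 kg.
Stage 1: m₀ = 235,470 kg, m_f = 235,470 − 170,000 = 65,470 kg; Δv = 350×9.8×ln(3.597) = 3430.0×1.2800 ≈ 4390 m/s.
Stage 2: m₀ = 37,970 kg, m_f = 37,970 − 30,200 = 7,770 kg; Δv = 304×9.8×ln(4.887) = 2979.2×1.5865 ≈ 4727 m/s.
Total Δv = 4390 + 4727 = 9117 m/s.

Δv ≈ 9120 m/s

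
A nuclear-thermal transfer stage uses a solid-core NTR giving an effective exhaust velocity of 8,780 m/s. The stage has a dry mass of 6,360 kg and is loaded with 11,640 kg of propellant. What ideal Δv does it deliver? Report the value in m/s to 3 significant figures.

Δv ≈ 9130 m/s

m₀ = m_dry + m_prop = 6,360 + 11,640 = 18,000 kg.
Using Δv = v_e ln(m₀/m_f): Δv = v_e · ln(m₀/m_f) = 8780.0 × ln(2.83) = 8780.0 × 1.0403 ≈ 9134.2 m/s.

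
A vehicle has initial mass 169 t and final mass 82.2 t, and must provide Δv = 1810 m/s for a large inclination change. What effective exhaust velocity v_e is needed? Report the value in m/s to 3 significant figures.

v_e ≈ 2510 m/s

ln(m₀/m_f) = ln(169000/82200) = ln(2.056) = 0.7207.
Using Δv = v_e ln(m₀/m_f): v_e = Δv / ln(m₀/m_f) = 1810 / 0.7207 = 2511.3 m/s.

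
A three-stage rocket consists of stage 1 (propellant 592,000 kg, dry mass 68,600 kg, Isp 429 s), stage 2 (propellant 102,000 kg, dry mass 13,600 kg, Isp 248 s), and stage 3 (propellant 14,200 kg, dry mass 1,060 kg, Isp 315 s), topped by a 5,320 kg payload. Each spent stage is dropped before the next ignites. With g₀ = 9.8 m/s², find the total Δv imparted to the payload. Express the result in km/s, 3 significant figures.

Δv ≈ 12.7 km/s

Ignition mass of stage 1 = 592,000+68,600 + 102,000+13,600 + 14,200+1,060 + 5,320 = 796,780 kg.
Stage 1: m₀ = 796,780 kg, m_f = 796,780 − 592,000 = 204,780 kg; Δv = 429×9.8×ln(3.891) = 4204.2×1.3586 ≈ 5712 m/s.
Stage 2: m₀ = 136,180 kg, m_f = 136,180 − 102,000 = 34,180 kg; Δv = 248×9.8×ln(3.984) = 2430.4×1.3823 ≈ 3360 m/s.
Stage 3: m₀ = 20,580 kg, m_f = 20,580 − 14,200 = 6,380 kg; Δv = 315×9.8×ln(3.226) = 3087.0×1.1712 ≈ 3615 m/s.
Total Δv = 5712 + 3360 + 3615 = 12687 m/s.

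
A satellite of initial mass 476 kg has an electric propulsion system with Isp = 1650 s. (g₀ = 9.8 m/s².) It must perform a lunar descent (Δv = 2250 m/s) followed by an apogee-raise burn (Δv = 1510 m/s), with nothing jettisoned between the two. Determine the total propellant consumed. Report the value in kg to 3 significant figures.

total propellant consumed ≈ 98.8 kg

v_e = Isp · g₀ = 1650 × 9.8 = 16170.0 m/s.
After the first burn: m = 476 × exp(−2250/16170.0) = 476 × 0.87010 = 414.168 kg.
After the second burn: m = 414.168 × exp(−1510/16170.0) = 414.168 × 0.91084 = 377.241 kg.
Total propellant = m₀ − m_final = 476 − 377.241 = 98.759 kg.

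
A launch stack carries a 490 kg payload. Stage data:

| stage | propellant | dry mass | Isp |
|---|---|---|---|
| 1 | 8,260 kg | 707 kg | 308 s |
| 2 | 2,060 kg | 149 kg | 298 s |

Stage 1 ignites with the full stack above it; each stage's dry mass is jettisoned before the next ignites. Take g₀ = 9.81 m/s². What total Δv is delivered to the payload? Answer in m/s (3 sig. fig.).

Δv ≈ 7930 m/s

Ignition mass of stage 1 = 8,260+707 + 2,060+149 + 490 = 11,666 kg.
Stage 1: m₀ = 11,666 kg, m_f = 11,666 − 8,260 = 3,406 kg; Δv = 308×9.81×ln(3.425) = 3021.5×1.2311 ≈ 3720 m/s.
Stage 2: m₀ = 2,699 kg, m_f = 2,699 − 2,060 = 639 kg; Δv = 298×9.81×ln(4.224) = 2923.4×1.4407 ≈ 4212 m/s.
Total Δv = 3720 + 4212 = 7932 m/s.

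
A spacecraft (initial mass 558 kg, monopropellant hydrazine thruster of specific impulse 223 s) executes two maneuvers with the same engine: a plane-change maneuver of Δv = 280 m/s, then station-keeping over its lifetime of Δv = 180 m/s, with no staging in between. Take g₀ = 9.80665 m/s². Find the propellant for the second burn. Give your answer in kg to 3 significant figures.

propellant for the second burn ≈ 38.8 kg

v_e = Isp · g₀ = 223 × 9.80665 = 2186.9 m/s.
After the first burn: m = 558 × exp(−280/2186.9) = 558 × 0.87982 = 490.94 kg.
After the second burn: m = 490.94 × exp(−180/2186.9) = 490.94 × 0.92099 = 452.151 kg.
Second-burn propellant = 490.94 − 452.151 = 38.789 kg.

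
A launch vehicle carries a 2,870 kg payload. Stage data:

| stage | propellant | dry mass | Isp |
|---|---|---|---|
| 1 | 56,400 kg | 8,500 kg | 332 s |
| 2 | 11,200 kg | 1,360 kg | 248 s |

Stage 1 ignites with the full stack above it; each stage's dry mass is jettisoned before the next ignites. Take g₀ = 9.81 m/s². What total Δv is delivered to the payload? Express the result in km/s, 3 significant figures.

Ignition mass of stage 1 = 56,400+8,500 + 11,200+1,360 + 2,870 = 80,330 kg.
Stage 1: m₀ = 80,330 kg, m_f = 80,330 − 56,400 = 23,930 kg; Δv = 332×9.81×ln(3.357) = 3256.9×1.2110 ≈ 3944 m/s.
Stage 2: m₀ = 15,430 kg, m_f = 15,430 − 11,200 = 4,230 kg; Δv = 248×9.81×ln(3.648) = 2432.9×1.2941 ≈ 3148 m/s.
Total Δv = 3944 + 3148 = 7092 m/s.

Δv ≈ 7.09 km/s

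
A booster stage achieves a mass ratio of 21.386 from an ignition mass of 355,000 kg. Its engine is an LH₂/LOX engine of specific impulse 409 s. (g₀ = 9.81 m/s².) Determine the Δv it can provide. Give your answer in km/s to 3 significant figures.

Δv ≈ 12.3 km/s

v_e = Isp · g₀ = 409 × 9.81 = 4012.3 m/s.
Δv = v_e · ln(21.386) = 4012.3 × 3.0627 ≈ 12288.6 m/s.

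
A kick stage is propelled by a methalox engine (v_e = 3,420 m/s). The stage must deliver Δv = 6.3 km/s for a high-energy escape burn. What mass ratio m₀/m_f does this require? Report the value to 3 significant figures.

mass ratio ≈ 6.31

m₀/m_f = exp(Δv / v_e) = exp(6300 / 3420.0) = exp(1.8421) = 6.3098.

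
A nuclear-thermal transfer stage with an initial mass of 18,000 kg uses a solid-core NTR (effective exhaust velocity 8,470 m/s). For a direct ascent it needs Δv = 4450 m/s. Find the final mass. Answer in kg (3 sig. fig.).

final mass ≈ 10600 kg

From the ideal rocket equation, m₀/m_f = exp(Δv / v_e) = exp(4450 / 8470.0) = exp(0.5254) = 1.6911.
m_f = m₀ / 1.6911 = 18,000 / 1.6911 = 10,644 kg.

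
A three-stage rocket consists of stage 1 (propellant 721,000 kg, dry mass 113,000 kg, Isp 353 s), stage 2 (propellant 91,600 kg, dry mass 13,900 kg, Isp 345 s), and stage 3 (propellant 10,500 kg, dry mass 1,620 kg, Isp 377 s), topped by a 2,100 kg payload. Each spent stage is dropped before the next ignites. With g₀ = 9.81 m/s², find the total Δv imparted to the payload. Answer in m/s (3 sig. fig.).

Δv ≈ 14700 m/s

Ignition mass of stage 1 = 721,000+113,000 + 91,600+13,900 + 10,500+1,620 + 2,100 = 953,720 kg.
Stage 1: m₀ = 953,720 kg, m_f = 953,720 − 721,000 = 232,720 kg; Δv = 353×9.81×ln(4.098) = 3462.9×1.4105 ≈ 4885 m/s.
Stage 2: m₀ = 119,720 kg, m_f = 119,720 − 91,600 = 28,120 kg; Δv = 345×9.81×ln(4.257) = 3384.5×1.4487 ≈ 4903 m/s.
Stage 3: m₀ = 14,220 kg, m_f = 14,220 − 10,500 = 3,720 kg; Δv = 377×9.81×ln(3.823) = 3698.4×1.3409 ≈ 4959 m/s.
Total Δv = 4885 + 4903 + 4959 = 14747 m/s.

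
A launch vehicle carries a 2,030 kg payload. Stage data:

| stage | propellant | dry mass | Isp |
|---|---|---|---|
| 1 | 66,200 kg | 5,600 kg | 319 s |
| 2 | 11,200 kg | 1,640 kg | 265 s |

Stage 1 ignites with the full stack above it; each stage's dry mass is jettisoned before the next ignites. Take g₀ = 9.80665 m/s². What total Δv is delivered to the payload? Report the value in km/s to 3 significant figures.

Ignition mass of stage 1 = 66,200+5,600 + 11,200+1,640 + 2,030 = 86,670 kg.
Stage 1: m₀ = 86,670 kg, m_f = 86,670 − 66,200 = 20,470 kg; Δv = 319×9.80665×ln(4.234) = 3128.3×1.4431 ≈ 4515 m/s.
Stage 2: m₀ = 14,870 kg, m_f = 14,870 − 11,200 = 3,670 kg; Δv = 265×9.80665×ln(4.052) = 2598.8×1.3992 ≈ 3636 m/s.
Total Δv = 4515 + 3636 = 8151 m/s.

Δv ≈ 8.15 km/s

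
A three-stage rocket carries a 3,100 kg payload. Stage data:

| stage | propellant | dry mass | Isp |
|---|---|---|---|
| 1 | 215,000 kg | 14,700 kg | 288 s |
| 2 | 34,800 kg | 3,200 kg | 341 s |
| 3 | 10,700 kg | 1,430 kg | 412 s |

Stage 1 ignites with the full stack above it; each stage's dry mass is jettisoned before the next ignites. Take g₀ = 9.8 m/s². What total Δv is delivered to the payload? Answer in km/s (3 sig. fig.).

Ignition mass of stage 1 = 215,000+14,700 + 34,800+3,200 + 10,700+1,430 + 3,100 = 282,930 kg.
Stage 1: m₀ = 282,930 kg, m_f = 282,930 − 215,000 = 67,930 kg; Δv = 288×9.8×ln(4.165) = 2822.4×1.4267 ≈ 4027 m/s.
Stage 2: m₀ = 53,230 kg, m_f = 53,230 − 34,800 = 18,430 kg; Δv = 341×9.8×ln(2.888) = 3341.8×1.0606 ≈ 3544 m/s.
Stage 3: m₀ = 15,230 kg, m_f = 15,230 − 10,700 = 4,530 kg; Δv = 412×9.8×ln(3.362) = 4037.6×1.2125 ≈ 4896 m/s.
Total Δv = 4027 + 3544 + 4896 = 12467 m/s.

Δv ≈ 12.5 km/s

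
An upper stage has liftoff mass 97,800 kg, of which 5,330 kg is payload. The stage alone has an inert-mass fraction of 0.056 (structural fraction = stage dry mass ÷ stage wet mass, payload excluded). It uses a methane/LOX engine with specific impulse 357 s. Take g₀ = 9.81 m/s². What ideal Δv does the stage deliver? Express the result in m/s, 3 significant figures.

Stage wet mass = m₀ − payload = 97,800 − 5,330 = 92,470 kg.
Stage dry mass = ε × stage wet mass = 0.056 × 92,470 = 5,178.32 kg.
Burnout mass m_f = stage dry + payload = 5,178.32 + 5,330 = 10,508.32 kg.
v_e = Isp · g₀ = 357 × 9.81 = 3502.2 m/s.
Δv = v_e · ln(97,800/10,508.32) = 3502.2 × ln(9.307) = 3502.2 × 2.2308 ≈ 7812 m/s.

Δv ≈ 7810 m/s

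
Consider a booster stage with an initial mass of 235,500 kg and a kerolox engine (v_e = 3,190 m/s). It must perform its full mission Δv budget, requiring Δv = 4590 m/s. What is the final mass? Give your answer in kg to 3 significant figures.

Rocket equation: m₀/m_f = exp(Δv / v_e) = exp(4590 / 3190.0) = exp(1.4389) = 4.2159.
m_f = m₀ / 4.2159 = 235,500 / 4.2159 = 55,860 kg.

final mass ≈ 55900 kg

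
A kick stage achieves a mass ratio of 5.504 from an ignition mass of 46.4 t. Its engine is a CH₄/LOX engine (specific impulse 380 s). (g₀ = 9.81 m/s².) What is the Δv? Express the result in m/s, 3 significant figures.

v_e = Isp · g₀ = 380 × 9.81 = 3727.8 m/s.
Δv = v_e · ln(5.504) = 3727.8 × 1.7055 ≈ 6357.7 m/s.

Δv ≈ 6360 m/s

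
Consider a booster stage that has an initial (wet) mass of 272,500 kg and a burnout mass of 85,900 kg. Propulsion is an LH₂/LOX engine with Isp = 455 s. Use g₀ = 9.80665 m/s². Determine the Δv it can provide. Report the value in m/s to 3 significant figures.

Δv ≈ 5150 m/s

v_e = Isp · g₀ = 455 × 9.80665 = 4462.0 m/s.
Δv = v_e · ln(m₀/m_f) = 4462.0 × ln(3.172) = 4462.0 × 1.1545 ≈ 5151.2 m/s.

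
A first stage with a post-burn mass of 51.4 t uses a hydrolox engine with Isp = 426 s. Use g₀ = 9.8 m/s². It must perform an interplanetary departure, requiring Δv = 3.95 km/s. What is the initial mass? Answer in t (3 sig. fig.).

v_e = Isp · g₀ = 426 × 9.8 = 4174.8 m/s.
Rocket equation: m₀/m_f = exp(Δv / v_e) = exp(3950 / 4174.8) = exp(0.9462) = 2.5758.
m₀ = m_f × 2.5758 = 51.4 × 2.5758 = 132.396 t.

initial mass ≈ 132 t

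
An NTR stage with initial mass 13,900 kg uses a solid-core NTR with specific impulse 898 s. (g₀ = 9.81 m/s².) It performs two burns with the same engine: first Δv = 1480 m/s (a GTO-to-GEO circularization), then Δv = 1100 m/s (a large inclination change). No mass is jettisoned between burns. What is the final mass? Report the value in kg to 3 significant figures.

final mass ≈ 10400 kg

v_e = Isp · g₀ = 898 × 9.81 = 8809.4 m/s.
After the first burn: m = 13900 × exp(−1480/8809.4) = 13900 × 0.84535 = 11,750.4 kg.
After the second burn: m = 11,750.4 × exp(−1100/8809.4) = 11,750.4 × 0.88261 = 10,371 kg.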